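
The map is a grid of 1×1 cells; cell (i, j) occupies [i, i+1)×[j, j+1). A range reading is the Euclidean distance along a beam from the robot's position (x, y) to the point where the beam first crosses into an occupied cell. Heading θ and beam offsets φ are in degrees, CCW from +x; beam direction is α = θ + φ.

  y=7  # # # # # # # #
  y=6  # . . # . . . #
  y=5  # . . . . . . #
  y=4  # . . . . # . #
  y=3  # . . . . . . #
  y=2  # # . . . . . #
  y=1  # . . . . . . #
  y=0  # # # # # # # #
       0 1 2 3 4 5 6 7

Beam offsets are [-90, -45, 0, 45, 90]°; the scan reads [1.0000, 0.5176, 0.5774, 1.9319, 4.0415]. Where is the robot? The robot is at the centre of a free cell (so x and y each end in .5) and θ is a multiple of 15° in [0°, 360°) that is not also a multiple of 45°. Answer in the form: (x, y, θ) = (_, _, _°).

(x, y, θ) = (3.5, 1.5, 300°)

Enumerate (i+0.5, j+0.5, θ) over the 33 free cells and 16 admissible headings. For each, cast all 5 beams and compare to the given ranges.
  (2.5, 4.5, 150°): beam 1 = 1.7321 ≠ 1.0000 ✗
  (5.5, 1.5, 195°): beam 1 = 5.6940 ≠ 1.0000 ✗
  (4.5, 3.5, 330°): beam 1 = 2.8868 ≠ 1.0000 ✗
  (4.5, 5.5, 15°): beam 1 = 4.6587 ≠ 1.0000 ✗
  …
  (3.5, 1.5, 300°): r_1=1.0000, r_2=0.5176, r_3=0.5774, r_4=1.9319, r_5=4.0415 — all match ✓
Only this pose fits every beam.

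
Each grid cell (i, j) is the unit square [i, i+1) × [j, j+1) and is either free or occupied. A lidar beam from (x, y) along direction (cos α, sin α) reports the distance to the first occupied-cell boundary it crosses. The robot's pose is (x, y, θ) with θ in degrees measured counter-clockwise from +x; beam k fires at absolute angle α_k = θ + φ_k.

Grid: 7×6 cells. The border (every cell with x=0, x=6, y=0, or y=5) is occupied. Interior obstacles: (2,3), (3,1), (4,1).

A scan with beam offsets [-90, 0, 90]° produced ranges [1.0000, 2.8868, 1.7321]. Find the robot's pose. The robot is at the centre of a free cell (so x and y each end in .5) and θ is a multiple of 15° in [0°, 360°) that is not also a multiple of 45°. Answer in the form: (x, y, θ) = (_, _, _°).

(x, y, θ) = (4.5, 4.5, 240°)

The pose lattice has 17·16 = 272 candidates. Test each by forward raycasting.
  (3.5, 4.5, 300°): beam 3 = 1.0000 ≠ 1.7321 ✗
  (1.5, 3.5, 60°): beam 1 = 0.5774 ≠ 1.0000 ✗
  (3.5, 3.5, 60°): beam 1 = 2.8868 ≠ 1.0000 ✗
  (1.5, 2.5, 240°): beam 1 = 0.5774 ≠ 1.0000 ✗
  …
  (4.5, 4.5, 240°): r_1=1.0000, r_2=2.8868, r_3=1.7321 — all match ✓
Only this pose fits every beam.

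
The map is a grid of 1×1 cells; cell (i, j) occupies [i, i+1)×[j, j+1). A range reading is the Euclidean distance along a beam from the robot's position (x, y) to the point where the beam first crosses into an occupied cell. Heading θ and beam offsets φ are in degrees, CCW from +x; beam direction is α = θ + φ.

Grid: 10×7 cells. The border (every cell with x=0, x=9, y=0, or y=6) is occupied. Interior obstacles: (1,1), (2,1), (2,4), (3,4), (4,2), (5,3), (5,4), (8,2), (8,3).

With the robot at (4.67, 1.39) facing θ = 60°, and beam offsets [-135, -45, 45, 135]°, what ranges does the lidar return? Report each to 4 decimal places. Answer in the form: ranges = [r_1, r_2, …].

beam 1: φ=-135°, α=285°
  direction (0.2588, -0.9659); cell (4,1); t to first gridline: x 1.2750, y 0.4038 (then +3.8637 / +1.0353)
    (4,0) via y @ 0.4038  # hit
  → r_1 = 0.4038
beam 2: φ=-45°, α=15°
  direction (0.9659, 0.2588); cell (4,1); t to first gridline: x 0.3416, y 2.3569 (then +1.0353 / +3.8637)
    (5,1) via x @ 0.3416
    (6,1) via x @ 1.3769
    (6,2) via y @ 2.3569
    (7,2) via x @ 2.4122
    (8,2) via x @ 3.4475  # hit
  → r_2 = 3.4475
beam 3: φ=45°, α=105°
  direction (-0.2588, 0.9659); cell (4,1); t to first gridline: x 2.5887, y 0.6315 (then +3.8637 / +1.0353)
    (4,2) via y @ 0.6315  # hit
  → r_3 = 0.6315
beam 4: φ=135°, α=195°
  direction (-0.9659, -0.2588); cell (4,1); t to first gridline: x 0.6936, y 1.5068 (then +1.0353 / +3.8637)
    (3,1) via x @ 0.6936
    (3,0) via y @ 1.5068  # hit
  → r_4 = 1.5068

ranges = [0.4038, 3.4475, 0.6315, 1.5068]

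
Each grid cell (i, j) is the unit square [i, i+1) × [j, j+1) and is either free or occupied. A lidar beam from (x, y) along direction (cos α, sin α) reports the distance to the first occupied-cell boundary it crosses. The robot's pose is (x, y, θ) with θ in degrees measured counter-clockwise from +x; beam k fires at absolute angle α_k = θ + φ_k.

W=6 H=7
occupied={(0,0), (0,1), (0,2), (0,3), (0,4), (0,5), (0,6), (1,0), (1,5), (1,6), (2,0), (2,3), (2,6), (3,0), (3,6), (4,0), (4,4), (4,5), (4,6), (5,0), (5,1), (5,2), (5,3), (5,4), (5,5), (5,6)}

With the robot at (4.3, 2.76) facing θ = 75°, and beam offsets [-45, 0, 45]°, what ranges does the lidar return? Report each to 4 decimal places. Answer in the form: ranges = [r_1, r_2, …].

beam 1: φ=-45°, α=30°
  direction (0.8660, 0.5000); cell (4,2); t to first gridline: x 0.8083, y 0.4800 (then +1.1547 / +2.0000)
    (4,3) via y @ 0.4800
    (5,3) via x @ 0.8083  # hit
  → r_1 = 0.8083
beam 2: φ=0°, α=75°
  direction (0.2588, 0.9659); cell (4,2); t to first gridline: x 2.7046, y 0.2485 (then +3.8637 / +1.0353)
    (4,3) via y @ 0.2485
    (4,4) via y @ 1.2837  # hit
  → r_2 = 1.2837
beam 3: φ=45°, α=120°
  direction (-0.5000, 0.8660); cell (4,2); t to first gridline: x 0.6000, y 0.2771 (then +2.0000 / +1.1547)
    (4,3) via y @ 0.2771
    (3,3) via x @ 0.6000
    (3,4) via y @ 1.4318
    (3,5) via y @ 2.5865
    (2,5) via x @ 2.6000
    (2,6) via y @ 3.7412  # hit
  → r_3 = 3.7412

ranges = [0.8083, 1.2837, 3.7412]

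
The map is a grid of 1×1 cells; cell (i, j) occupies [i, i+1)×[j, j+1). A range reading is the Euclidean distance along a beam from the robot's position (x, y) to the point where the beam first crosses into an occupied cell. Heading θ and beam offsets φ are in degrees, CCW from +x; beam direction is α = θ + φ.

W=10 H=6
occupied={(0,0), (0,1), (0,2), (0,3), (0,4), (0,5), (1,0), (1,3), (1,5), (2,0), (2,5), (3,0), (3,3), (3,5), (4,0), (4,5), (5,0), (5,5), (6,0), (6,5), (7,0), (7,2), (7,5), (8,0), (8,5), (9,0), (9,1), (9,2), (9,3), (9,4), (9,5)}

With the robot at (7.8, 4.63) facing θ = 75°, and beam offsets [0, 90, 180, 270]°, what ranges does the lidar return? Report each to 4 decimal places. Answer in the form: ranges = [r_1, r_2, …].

ranges = [0.3831, 1.4296, 1.6875, 1.2423]

beam 1: φ=0°, α=75°
  d=(0.2588,0.9659)  start (7,4)  tX=0.7727 tY=0.3831  stride 1/|dx|=3.8637 1/|dy|=1.0353
    cross y-line → (7,5), t=0.3831 (wall)
  → r_1 = 0.3831
beam 2: φ=90°, α=165°
  d=(-0.9659,0.2588)  start (7,4)  tX=0.8282 tY=1.4296  stride 1/|dx|=1.0353 1/|dy|=3.8637
    cross x-line → (6,4), t=0.8282
    cross y-line → (6,5), t=1.4296 (wall)
  → r_2 = 1.4296
beam 3: φ=180°, α=255°
  d=(-0.2588,-0.9659)  start (7,4)  tX=3.0910 tY=0.6522  stride 1/|dx|=3.8637 1/|dy|=1.0353
    cross y-line → (7,3), t=0.6522
    cross y-line → (7,2), t=1.6875 (wall)
  → r_3 = 1.6875
beam 4: φ=270°, α=345°
  d=(0.9659,-0.2588)  start (7,4)  tX=0.2071 tY=2.4341  stride 1/|dx|=1.0353 1/|dy|=3.8637
    cross x-line → (8,4), t=0.2071
    cross x-line → (9,4), t=1.2423 (wall)
  → r_4 = 1.2423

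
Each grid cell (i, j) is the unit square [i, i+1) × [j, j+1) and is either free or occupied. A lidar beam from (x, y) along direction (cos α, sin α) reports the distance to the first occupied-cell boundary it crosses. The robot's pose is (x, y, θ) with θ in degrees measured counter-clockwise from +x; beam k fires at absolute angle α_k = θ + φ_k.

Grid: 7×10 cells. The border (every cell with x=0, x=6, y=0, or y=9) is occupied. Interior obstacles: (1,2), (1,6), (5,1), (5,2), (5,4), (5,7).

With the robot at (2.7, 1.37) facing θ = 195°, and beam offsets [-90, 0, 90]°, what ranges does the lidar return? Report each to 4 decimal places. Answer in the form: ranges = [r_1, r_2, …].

beam 1: φ=-90°, α=105°
  cosα=-0.2588 sinα=0.9659 | (2,1) | tMaxX 2.7046 tMaxY 0.6522 | tΔX 3.8637 tΔY 1.0353
    t=0.6522 [y] (2,2)
    t=1.6875 [y] (2,3)
    t=2.7046 [x] (1,3)
    t=2.7228 [y] (1,4)
    t=3.7581 [y] (1,5)
    t=4.7933 [y] (1,6) — stop
  → r_1 = 4.7933
beam 2: φ=0°, α=195°
  cosα=-0.9659 sinα=-0.2588 | (2,1) | tMaxX 0.7247 tMaxY 1.4296 | tΔX 1.0353 tΔY 3.8637
    t=0.7247 [x] (1,1)
    t=1.4296 [y] (1,0) — stop
  → r_2 = 1.4296
beam 3: φ=90°, α=285°
  cosα=0.2588 sinα=-0.9659 | (2,1) | tMaxX 1.1591 tMaxY 0.3831 | tΔX 3.8637 tΔY 1.0353
    t=0.3831 [y] (2,0) — stop
  → r_3 = 0.3831

ranges = [4.7933, 1.4296, 0.3831]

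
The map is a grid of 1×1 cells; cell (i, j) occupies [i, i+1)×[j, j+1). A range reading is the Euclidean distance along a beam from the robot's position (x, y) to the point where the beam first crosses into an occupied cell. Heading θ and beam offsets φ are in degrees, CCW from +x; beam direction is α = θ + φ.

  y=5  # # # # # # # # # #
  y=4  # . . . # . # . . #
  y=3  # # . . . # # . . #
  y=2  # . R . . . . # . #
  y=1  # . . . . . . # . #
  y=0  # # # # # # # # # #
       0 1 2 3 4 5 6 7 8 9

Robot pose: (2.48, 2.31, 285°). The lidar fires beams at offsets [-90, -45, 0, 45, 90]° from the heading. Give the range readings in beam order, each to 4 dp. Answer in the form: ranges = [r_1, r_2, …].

ranges = [1.5322, 1.5127, 1.3562, 2.6200, 2.6660]

beam 1: φ=-90°, α=195°
  dir = (cos 195°, sin 195°) = (-0.9659, -0.2588); from cell (2,2)
  next x-line at t=0.4969, next y-line at t=1.1977; Δt_x=1.0353, Δt_y=3.8637
    x: enter (1,2) at t=0.4969
    y: enter (1,1) at t=1.1977
    x: enter (0,1) at t=1.5322 ← occupied
  → r_1 = 1.5322
beam 2: φ=-45°, α=240°
  dir = (cos 240°, sin 240°) = (-0.5000, -0.8660); from cell (2,2)
  next x-line at t=0.9600, next y-line at t=0.3580; Δt_x=2.0000, Δt_y=1.1547
    y: enter (2,1) at t=0.3580
    x: enter (1,1) at t=0.9600
    y: enter (1,0) at t=1.5127 ← occupied
  → r_2 = 1.5127
beam 3: φ=0°, α=285°
  dir = (cos 285°, sin 285°) = (0.2588, -0.9659); from cell (2,2)
  next x-line at t=2.0091, next y-line at t=0.3209; Δt_x=3.8637, Δt_y=1.0353
    y: enter (2,1) at t=0.3209
    y: enter (2,0) at t=1.3562 ← occupied
  → r_3 = 1.3562
beam 4: φ=45°, α=330°
  dir = (cos 330°, sin 330°) = (0.8660, -0.5000); from cell (2,2)
  next x-line at t=0.6004, next y-line at t=0.6200; Δt_x=1.1547, Δt_y=2.0000
    x: enter (3,2) at t=0.6004
    y: enter (3,1) at t=0.6200
    x: enter (4,1) at t=1.7551
    y: enter (4,0) at t=2.6200 ← occupied
  → r_4 = 2.6200
beam 5: φ=90°, α=15°
  dir = (cos 15°, sin 15°) = (0.9659, 0.2588); from cell (2,2)
  next x-line at t=0.5383, next y-line at t=2.6660; Δt_x=1.0353, Δt_y=3.8637
    x: enter (3,2) at t=0.5383
    x: enter (4,2) at t=1.5736
    x: enter (5,2) at t=2.6089
    y: enter (5,3) at t=2.6660 ← occupied
  → r_5 = 2.6660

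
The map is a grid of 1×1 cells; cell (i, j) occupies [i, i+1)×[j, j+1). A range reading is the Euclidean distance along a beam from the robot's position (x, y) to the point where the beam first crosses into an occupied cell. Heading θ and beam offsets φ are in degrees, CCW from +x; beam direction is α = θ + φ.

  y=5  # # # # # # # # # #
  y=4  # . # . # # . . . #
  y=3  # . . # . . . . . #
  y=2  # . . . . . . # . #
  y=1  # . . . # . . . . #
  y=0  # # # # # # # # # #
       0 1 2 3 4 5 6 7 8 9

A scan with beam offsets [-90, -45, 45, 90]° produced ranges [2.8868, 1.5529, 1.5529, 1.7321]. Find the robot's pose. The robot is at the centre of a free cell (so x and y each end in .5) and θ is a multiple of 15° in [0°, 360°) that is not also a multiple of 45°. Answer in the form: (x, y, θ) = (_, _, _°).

Enumerate (i+0.5, j+0.5, θ) over the 26 free cells and 16 admissible headings. For each, cast all 4 beams and compare to the given ranges.
  (3.5, 2.5, 60°): beam 1 = 1.0000 ≠ 2.8868 ✗
  (1.5, 2.5, 165°): beam 1 = 1.9319 ≠ 2.8868 ✗
  (4.5, 3.5, 330°): beam 3 = 4.6587 ≠ 1.5529 ✗
  …
  (2.5, 2.5, 210°): r_1=2.8868, r_2=1.5529, r_3=1.5529, r_4=1.7321 — all match ✓
Only this pose fits every beam.

(x, y, θ) = (2.5, 2.5, 210°)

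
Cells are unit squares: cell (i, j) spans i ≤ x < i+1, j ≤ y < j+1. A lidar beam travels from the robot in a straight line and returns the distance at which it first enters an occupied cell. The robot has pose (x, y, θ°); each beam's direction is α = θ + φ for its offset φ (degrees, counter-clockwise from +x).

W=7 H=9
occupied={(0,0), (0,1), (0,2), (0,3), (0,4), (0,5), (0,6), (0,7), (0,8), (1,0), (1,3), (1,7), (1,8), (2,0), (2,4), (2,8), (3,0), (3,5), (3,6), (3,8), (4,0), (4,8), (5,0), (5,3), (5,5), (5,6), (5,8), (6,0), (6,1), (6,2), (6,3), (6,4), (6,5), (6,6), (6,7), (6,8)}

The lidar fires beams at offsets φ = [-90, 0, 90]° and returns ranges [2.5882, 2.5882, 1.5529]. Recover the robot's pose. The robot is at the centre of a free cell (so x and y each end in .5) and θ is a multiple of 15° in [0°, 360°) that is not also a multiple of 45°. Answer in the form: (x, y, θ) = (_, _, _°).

(x, y, θ) = (4.5, 2.5, 165°)

The pose lattice has 27·16 = 432 candidates. Test each by forward raycasting.
  (4.5, 1.5, 60°): beam 1 = 1.0000 ≠ 2.5882 ✗
  (2.5, 5.5, 105°): beam 1 = 0.5176 ≠ 2.5882 ✗
  (2.5, 3.5, 60°): beam 1 = 4.0415 ≠ 2.5882 ✗
  (2.5, 2.5, 195°): beam 1 = 1.5529 ≠ 2.5882 ✗
  …
  (4.5, 2.5, 165°): r_1=2.5882, r_2=2.5882, r_3=1.5529 — all match ✓
Only this pose fits every beam.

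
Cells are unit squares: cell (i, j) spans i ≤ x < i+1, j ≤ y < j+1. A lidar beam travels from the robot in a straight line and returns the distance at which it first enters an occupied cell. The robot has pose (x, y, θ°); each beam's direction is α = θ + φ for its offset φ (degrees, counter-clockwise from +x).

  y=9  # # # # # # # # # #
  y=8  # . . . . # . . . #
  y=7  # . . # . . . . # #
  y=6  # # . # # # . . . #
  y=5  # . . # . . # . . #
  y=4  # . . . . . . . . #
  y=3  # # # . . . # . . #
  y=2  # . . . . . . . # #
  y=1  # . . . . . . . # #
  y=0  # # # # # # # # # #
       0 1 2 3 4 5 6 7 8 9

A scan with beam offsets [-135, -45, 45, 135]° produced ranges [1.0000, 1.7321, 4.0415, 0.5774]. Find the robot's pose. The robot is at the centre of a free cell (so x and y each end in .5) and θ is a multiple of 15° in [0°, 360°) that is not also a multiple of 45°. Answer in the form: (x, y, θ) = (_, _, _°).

The pose lattice has 50·16 = 800 candidates. Test each by forward raycasting.
  (8.5, 8.5, 105°): beam 1 = 0.5774 ≠ 1.0000 ✗
  (8.5, 8.5, 255°): beam 1 = 0.5774 ≠ 1.0000 ✗
  (7.5, 5.5, 285°): beam 1 = 0.5774 ≠ 1.0000 ✗
  (6.5, 6.5, 300°): beam 1 = 0.5176 ≠ 1.0000 ✗
  (5.5, 1.5, 345°): beam 2 = 0.5774 ≠ 1.7321 ✗
  …
  (8.5, 4.5, 195°): r_1=1.0000, r_2=1.7321, r_3=4.0415, r_4=0.5774 — all match ✓
No second candidate reproduces the full scan.

(x, y, θ) = (8.5, 4.5, 195°)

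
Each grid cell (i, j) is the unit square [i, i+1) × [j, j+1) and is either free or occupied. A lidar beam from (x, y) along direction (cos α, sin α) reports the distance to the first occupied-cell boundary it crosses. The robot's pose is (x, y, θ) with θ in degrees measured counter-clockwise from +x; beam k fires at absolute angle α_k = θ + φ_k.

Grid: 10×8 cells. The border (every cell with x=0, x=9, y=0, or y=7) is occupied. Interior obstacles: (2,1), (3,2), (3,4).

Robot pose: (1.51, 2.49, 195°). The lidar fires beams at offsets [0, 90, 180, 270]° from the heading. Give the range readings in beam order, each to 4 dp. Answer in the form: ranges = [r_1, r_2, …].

ranges = [0.5280, 1.5426, 1.5426, 1.9705]

beam 1: φ=0°, α=195°
  d=(-0.9659,-0.2588)  start (1,2)  tX=0.5280 tY=1.8932  stride 1/|dx|=1.0353 1/|dy|=3.8637
    cross x-line → (0,2), t=0.5280 (wall)
  → r_1 = 0.5280
beam 2: φ=90°, α=285°
  d=(0.2588,-0.9659)  start (1,2)  tX=1.8932 tY=0.5073  stride 1/|dx|=3.8637 1/|dy|=1.0353
    cross y-line → (1,1), t=0.5073
    cross y-line → (1,0), t=1.5426 (wall)
  → r_2 = 1.5426
beam 3: φ=180°, α=15°
  d=(0.9659,0.2588)  start (1,2)  tX=0.5073 tY=1.9705  stride 1/|dx|=1.0353 1/|dy|=3.8637
    cross x-line → (2,2), t=0.5073
    cross x-line → (3,2), t=1.5426 (wall)
  → r_3 = 1.5426
beam 4: φ=270°, α=105°
  d=(-0.2588,0.9659)  start (1,2)  tX=1.9705 tY=0.5280  stride 1/|dx|=3.8637 1/|dy|=1.0353
    cross y-line → (1,3), t=0.5280
    cross y-line → (1,4), t=1.5633
    cross x-line → (0,4), t=1.9705 (wall)
  → r_4 = 1.9705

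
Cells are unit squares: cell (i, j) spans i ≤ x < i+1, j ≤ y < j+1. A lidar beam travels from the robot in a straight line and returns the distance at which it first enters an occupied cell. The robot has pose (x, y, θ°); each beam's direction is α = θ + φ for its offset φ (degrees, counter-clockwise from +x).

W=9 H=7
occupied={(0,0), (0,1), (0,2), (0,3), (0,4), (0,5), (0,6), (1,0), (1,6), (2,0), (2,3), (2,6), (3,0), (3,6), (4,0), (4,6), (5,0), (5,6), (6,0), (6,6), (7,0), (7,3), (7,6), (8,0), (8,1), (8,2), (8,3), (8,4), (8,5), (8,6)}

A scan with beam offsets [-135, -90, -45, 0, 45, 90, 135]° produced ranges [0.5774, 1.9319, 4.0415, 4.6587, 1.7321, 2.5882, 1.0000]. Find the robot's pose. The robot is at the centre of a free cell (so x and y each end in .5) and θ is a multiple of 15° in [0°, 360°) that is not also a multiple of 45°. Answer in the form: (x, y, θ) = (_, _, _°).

Enumerate (i+0.5, j+0.5, θ) over the 33 free cells and 16 admissible headings. For each, cast all 7 beams and compare to the given ranges.
  (6.5, 4.5, 330°): beam 1 = 3.6235 ≠ 0.5774 ✗
  (6.5, 1.5, 105°): beam 1 = 1.0000 ≠ 0.5774 ✗
  (6.5, 5.5, 75°): beam 1 = 1.7321 ≠ 0.5774 ✗
  …
  (3.5, 1.5, 75°): r_1=0.5774, r_2=1.9319, r_3=4.0415, r_4=4.6587, r_5=1.7321, r_6=2.5882, r_7=1.0000 — all match ✓
Only this pose fits every beam.

(x, y, θ) = (3.5, 1.5, 75°)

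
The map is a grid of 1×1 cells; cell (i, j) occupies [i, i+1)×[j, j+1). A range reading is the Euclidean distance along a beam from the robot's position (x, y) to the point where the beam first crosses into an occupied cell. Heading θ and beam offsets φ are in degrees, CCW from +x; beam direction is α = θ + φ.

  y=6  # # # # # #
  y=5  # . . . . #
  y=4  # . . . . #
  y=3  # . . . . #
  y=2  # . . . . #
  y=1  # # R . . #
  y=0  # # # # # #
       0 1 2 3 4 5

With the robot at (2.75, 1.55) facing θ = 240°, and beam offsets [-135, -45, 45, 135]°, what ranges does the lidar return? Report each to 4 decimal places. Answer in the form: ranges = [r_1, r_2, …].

ranges = [4.6070, 0.7765, 0.5694, 2.3294]

beam 1: φ=-135°, α=105°
  direction (-0.2588, 0.9659); cell (2,1); t to first gridline: x 2.8978, y 0.4659 (then +3.8637 / +1.0353)
    (2,2) via y @ 0.4659
    (2,3) via y @ 1.5012
    (2,4) via y @ 2.5364
    (1,4) via x @ 2.8978
    (1,5) via y @ 3.5717
    (1,6) via y @ 4.6070  # hit
  → r_1 = 4.6070
beam 2: φ=-45°, α=195°
  direction (-0.9659, -0.2588); cell (2,1); t to first gridline: x 0.7765, y 2.1250 (then +1.0353 / +3.8637)
    (1,1) via x @ 0.7765  # hit
  → r_2 = 0.7765
beam 3: φ=45°, α=285°
  direction (0.2588, -0.9659); cell (2,1); t to first gridline: x 0.9659, y 0.5694 (then +3.8637 / +1.0353)
    (2,0) via y @ 0.5694  # hit
  → r_3 = 0.5694
beam 4: φ=135°, α=15°
  direction (0.9659, 0.2588); cell (2,1); t to first gridline: x 0.2588, y 1.7387 (then +1.0353 / +3.8637)
    (3,1) via x @ 0.2588
    (4,1) via x @ 1.2941
    (4,2) via y @ 1.7387
    (5,2) via x @ 2.3294  # hit
  → r_4 = 2.3294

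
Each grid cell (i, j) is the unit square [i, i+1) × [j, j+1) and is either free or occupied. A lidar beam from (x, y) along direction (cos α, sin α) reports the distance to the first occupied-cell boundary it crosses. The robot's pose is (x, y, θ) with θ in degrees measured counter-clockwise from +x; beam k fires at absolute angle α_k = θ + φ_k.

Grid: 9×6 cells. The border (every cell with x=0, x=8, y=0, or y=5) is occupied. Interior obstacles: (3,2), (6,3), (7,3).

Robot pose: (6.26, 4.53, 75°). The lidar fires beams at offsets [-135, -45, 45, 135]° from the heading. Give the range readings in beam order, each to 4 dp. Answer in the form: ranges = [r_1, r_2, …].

ranges = [0.6120, 0.9400, 0.5427, 3.0600]

beam 1: φ=-135°, α=300°
  cosα=0.5000 sinα=-0.8660 | (6,4) | tMaxX 1.4800 tMaxY 0.6120 | tΔX 2.0000 tΔY 1.1547
    t=0.6120 [y] (6,3) — stop
  → r_1 = 0.6120
beam 2: φ=-45°, α=30°
  cosα=0.8660 sinα=0.5000 | (6,4) | tMaxX 0.8545 tMaxY 0.9400 | tΔX 1.1547 tΔY 2.0000
    t=0.8545 [x] (7,4)
    t=0.9400 [y] (7,5) — stop
  → r_2 = 0.9400
beam 3: φ=45°, α=120°
  cosα=-0.5000 sinα=0.8660 | (6,4) | tMaxX 0.5200 tMaxY 0.5427 | tΔX 2.0000 tΔY 1.1547
    t=0.5200 [x] (5,4)
    t=0.5427 [y] (5,5) — stop
  → r_3 = 0.5427
beam 4: φ=135°, α=210°
  cosα=-0.8660 sinα=-0.5000 | (6,4) | tMaxX 0.3002 tMaxY 1.0600 | tΔX 1.1547 tΔY 2.0000
    t=0.3002 [x] (5,4)
    t=1.0600 [y] (5,3)
    t=1.4549 [x] (4,3)
    t=2.6096 [x] (3,3)
    t=3.0600 [y] (3,2) — stop
  → r_4 = 3.0600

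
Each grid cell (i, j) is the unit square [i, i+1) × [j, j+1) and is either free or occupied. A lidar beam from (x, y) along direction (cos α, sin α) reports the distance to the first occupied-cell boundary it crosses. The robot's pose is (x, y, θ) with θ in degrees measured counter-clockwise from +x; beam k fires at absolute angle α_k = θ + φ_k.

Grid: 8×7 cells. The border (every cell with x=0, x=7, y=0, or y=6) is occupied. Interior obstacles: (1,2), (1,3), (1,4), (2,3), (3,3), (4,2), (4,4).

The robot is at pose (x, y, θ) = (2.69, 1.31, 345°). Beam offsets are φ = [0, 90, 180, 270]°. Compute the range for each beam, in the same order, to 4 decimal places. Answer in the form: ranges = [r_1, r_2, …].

beam 1: φ=0°, α=345°
  d=(0.9659,-0.2588)  start (2,1)  tX=0.3209 tY=1.1977  stride 1/|dx|=1.0353 1/|dy|=3.8637
    cross x-line → (3,1), t=0.3209
    cross y-line → (3,0), t=1.1977 (wall)
  → r_1 = 1.1977
beam 2: φ=90°, α=75°
  d=(0.2588,0.9659)  start (2,1)  tX=1.1977 tY=0.7143  stride 1/|dx|=3.8637 1/|dy|=1.0353
    cross y-line → (2,2), t=0.7143
    cross x-line → (3,2), t=1.1977
    cross y-line → (3,3), t=1.7496 (wall)
  → r_2 = 1.7496
beam 3: φ=180°, α=165°
  d=(-0.9659,0.2588)  start (2,1)  tX=0.7143 tY=2.6660  stride 1/|dx|=1.0353 1/|dy|=3.8637
    cross x-line → (1,1), t=0.7143
    cross x-line → (0,1), t=1.7496 (wall)
  → r_3 = 1.7496
beam 4: φ=270°, α=255°
  d=(-0.2588,-0.9659)  start (2,1)  tX=2.6660 tY=0.3209  stride 1/|dx|=3.8637 1/|dy|=1.0353
    cross y-line → (2,0), t=0.3209 (wall)
  → r_4 = 0.3209

ranges = [1.1977, 1.7496, 1.7496, 0.3209]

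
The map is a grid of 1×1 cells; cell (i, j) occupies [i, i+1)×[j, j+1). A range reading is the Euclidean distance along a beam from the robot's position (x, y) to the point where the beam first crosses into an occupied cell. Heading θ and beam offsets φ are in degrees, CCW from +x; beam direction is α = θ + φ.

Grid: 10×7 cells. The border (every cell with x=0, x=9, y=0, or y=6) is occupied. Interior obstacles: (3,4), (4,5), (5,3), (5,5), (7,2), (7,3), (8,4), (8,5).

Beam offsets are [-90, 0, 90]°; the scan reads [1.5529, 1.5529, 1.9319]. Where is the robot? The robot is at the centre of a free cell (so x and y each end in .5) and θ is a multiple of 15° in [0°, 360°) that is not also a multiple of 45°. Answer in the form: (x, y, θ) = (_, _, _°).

(x, y, θ) = (6.5, 4.5, 75°)

Enumerate (i+0.5, j+0.5, θ) over the 32 free cells and 16 admissible headings. For each, cast all 3 beams and compare to the given ranges.
  (7.5, 1.5, 195°): beam 1 = 0.5176 ≠ 1.5529 ✗
  (3.5, 1.5, 105°): beam 1 = 3.6235 ≠ 1.5529 ✗
  (2.5, 2.5, 30°): beam 1 = 1.7321 ≠ 1.5529 ✗
  (6.5, 5.5, 300°): beam 1 = 0.5774 ≠ 1.5529 ✗
  (4.5, 1.5, 150°): beam 1 = 1.7321 ≠ 1.5529 ✗
  …
  (6.5, 4.5, 75°): r_1=1.5529, r_2=1.5529, r_3=1.9319 — all match ✓
Unique over the lattice → pose = (6.5, 4.5, 75°).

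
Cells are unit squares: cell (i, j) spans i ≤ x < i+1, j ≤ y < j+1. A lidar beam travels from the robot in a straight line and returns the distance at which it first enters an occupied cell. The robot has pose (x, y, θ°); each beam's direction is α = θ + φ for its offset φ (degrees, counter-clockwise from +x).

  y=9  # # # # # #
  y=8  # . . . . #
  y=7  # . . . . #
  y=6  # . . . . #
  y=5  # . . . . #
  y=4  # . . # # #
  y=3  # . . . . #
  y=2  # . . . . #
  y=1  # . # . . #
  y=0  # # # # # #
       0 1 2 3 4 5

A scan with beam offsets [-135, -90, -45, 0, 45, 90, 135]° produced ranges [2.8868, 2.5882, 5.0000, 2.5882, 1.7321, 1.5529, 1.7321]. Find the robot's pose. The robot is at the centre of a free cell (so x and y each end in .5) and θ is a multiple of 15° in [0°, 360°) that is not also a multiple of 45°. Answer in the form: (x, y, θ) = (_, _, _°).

(x, y, θ) = (3.5, 7.5, 285°)

The pose lattice has 29·16 = 464 candidates. Test each by forward raycasting.
  (1.5, 6.5, 150°): beam 1 = 3.6235 ≠ 2.8868 ✗
  (4.5, 7.5, 255°): beam 1 = 1.7321 ≠ 2.8868 ✗
  (2.5, 3.5, 300°): beam 1 = 1.5529 ≠ 2.8868 ✗
  (1.5, 8.5, 165°): beam 1 = 1.0000 ≠ 2.8868 ✗
  …
  (3.5, 7.5, 285°): r_1=2.8868, r_2=2.5882, r_3=5.0000, r_4=2.5882, r_5=1.7321, r_6=1.5529, r_7=1.7321 — all match ✓
Unique over the lattice → pose = (3.5, 7.5, 285°).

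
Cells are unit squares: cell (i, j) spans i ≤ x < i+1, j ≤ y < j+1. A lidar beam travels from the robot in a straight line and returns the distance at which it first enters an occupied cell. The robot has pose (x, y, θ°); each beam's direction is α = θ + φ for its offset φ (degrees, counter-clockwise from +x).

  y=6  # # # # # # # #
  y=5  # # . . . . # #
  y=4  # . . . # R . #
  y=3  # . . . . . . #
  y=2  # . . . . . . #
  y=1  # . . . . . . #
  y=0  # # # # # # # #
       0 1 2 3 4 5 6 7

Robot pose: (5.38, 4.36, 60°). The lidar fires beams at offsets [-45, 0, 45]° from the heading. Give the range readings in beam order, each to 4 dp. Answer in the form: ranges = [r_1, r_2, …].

ranges = [1.6771, 1.2400, 1.6979]

beam 1: φ=-45°, α=15°
  dir = (cos 15°, sin 15°) = (0.9659, 0.2588); from cell (5,4)
  next x-line at t=0.6419, next y-line at t=2.4728; Δt_x=1.0353, Δt_y=3.8637
    x: enter (6,4) at t=0.6419
    x: enter (7,4) at t=1.6771 ← occupied
  → r_1 = 1.6771
beam 2: φ=0°, α=60°
  dir = (cos 60°, sin 60°) = (0.5000, 0.8660); from cell (5,4)
  next x-line at t=1.2400, next y-line at t=0.7390; Δt_x=2.0000, Δt_y=1.1547
    y: enter (5,5) at t=0.7390
    x: enter (6,5) at t=1.2400 ← occupied
  → r_2 = 1.2400
beam 3: φ=45°, α=105°
  dir = (cos 105°, sin 105°) = (-0.2588, 0.9659); from cell (5,4)
  next x-line at t=1.4682, next y-line at t=0.6626; Δt_x=3.8637, Δt_y=1.0353
    y: enter (5,5) at t=0.6626
    x: enter (4,5) at t=1.4682
    y: enter (4,6) at t=1.6979 ← occupied
  → r_3 = 1.6979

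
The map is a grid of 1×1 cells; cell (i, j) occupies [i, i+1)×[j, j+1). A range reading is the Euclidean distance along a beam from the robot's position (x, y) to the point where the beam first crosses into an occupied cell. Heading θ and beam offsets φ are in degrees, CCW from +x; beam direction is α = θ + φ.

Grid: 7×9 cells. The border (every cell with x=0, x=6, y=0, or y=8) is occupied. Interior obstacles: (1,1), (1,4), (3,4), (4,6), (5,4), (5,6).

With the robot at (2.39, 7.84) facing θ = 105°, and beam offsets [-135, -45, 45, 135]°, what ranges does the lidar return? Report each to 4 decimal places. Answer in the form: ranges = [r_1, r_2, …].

ranges = [1.8591, 0.1848, 0.3200, 2.7800]

beam 1: φ=-135°, α=330°
  cosα=0.8660 sinα=-0.5000 | (2,7) | tMaxX 0.7044 tMaxY 1.6800 | tΔX 1.1547 tΔY 2.0000
    t=0.7044 [x] (3,7)
    t=1.6800 [y] (3,6)
    t=1.8591 [x] (4,6) — stop
  → r_1 = 1.8591
beam 2: φ=-45°, α=60°
  cosα=0.5000 sinα=0.8660 | (2,7) | tMaxX 1.2200 tMaxY 0.1848 | tΔX 2.0000 tΔY 1.1547
    t=0.1848 [y] (2,8) — stop
  → r_2 = 0.1848
beam 3: φ=45°, α=150°
  cosα=-0.8660 sinα=0.5000 | (2,7) | tMaxX 0.4503 tMaxY 0.3200 | tΔX 1.1547 tΔY 2.0000
    t=0.3200 [y] (2,8) — stop
  → r_3 = 0.3200
beam 4: φ=135°, α=240°
  cosα=-0.5000 sinα=-0.8660 | (2,7) | tMaxX 0.7800 tMaxY 0.9699 | tΔX 2.0000 tΔY 1.1547
    t=0.7800 [x] (1,7)
    t=0.9699 [y] (1,6)
    t=2.1246 [y] (1,5)
    t=2.7800 [x] (0,5) — stop
  → r_4 = 2.7800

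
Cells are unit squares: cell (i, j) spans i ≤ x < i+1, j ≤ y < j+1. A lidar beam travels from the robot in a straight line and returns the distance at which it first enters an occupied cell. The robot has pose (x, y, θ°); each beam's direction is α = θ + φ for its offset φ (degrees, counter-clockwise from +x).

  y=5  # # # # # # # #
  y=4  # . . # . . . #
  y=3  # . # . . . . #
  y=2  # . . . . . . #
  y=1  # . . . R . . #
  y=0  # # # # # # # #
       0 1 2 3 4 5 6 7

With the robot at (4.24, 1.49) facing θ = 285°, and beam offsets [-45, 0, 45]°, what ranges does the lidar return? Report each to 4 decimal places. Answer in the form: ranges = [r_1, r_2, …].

beam 1: φ=-45°, α=240°
  cosα=-0.5000 sinα=-0.8660 | (4,1) | tMaxX 0.4800 tMaxY 0.5658 | tΔX 2.0000 tΔY 1.1547
    t=0.4800 [x] (3,1)
    t=0.5658 [y] (3,0) — stop
  → r_1 = 0.5658
beam 2: φ=0°, α=285°
  cosα=0.2588 sinα=-0.9659 | (4,1) | tMaxX 2.9364 tMaxY 0.5073 | tΔX 3.8637 tΔY 1.0353
    t=0.5073 [y] (4,0) — stop
  → r_2 = 0.5073
beam 3: φ=45°, α=330°
  cosα=0.8660 sinα=-0.5000 | (4,1) | tMaxX 0.8776 tMaxY 0.9800 | tΔX 1.1547 tΔY 2.0000
    t=0.8776 [x] (5,1)
    t=0.9800 [y] (5,0) — stop
  → r_3 = 0.9800

ranges = [0.5658, 0.5073, 0.9800]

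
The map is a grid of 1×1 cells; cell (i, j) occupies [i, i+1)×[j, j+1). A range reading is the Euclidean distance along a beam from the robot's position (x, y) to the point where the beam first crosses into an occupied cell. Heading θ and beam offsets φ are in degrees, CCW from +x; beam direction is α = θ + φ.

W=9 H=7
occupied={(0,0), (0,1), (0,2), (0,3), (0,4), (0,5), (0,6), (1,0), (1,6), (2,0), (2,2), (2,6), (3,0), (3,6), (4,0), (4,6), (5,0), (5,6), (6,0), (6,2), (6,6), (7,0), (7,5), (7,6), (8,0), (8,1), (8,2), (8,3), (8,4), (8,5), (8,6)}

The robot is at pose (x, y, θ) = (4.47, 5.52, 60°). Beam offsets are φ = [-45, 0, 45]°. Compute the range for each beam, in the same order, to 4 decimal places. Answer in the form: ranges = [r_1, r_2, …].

beam 1: φ=-45°, α=15°
  direction (0.9659, 0.2588); cell (4,5); t to first gridline: x 0.5487, y 1.8546 (then +1.0353 / +3.8637)
    (5,5) via x @ 0.5487
    (6,5) via x @ 1.5840
    (6,6) via y @ 1.8546  # hit
  → r_1 = 1.8546
beam 2: φ=0°, α=60°
  direction (0.5000, 0.8660); cell (4,5); t to first gridline: x 1.0600, y 0.5543 (then +2.0000 / +1.1547)
    (4,6) via y @ 0.5543  # hit
  → r_2 = 0.5543
beam 3: φ=45°, α=105°
  direction (-0.2588, 0.9659); cell (4,5); t to first gridline: x 1.8159, y 0.4969 (then +3.8637 / +1.0353)
    (4,6) via y @ 0.4969  # hit
  → r_3 = 0.4969

ranges = [1.8546, 0.5543, 0.4969]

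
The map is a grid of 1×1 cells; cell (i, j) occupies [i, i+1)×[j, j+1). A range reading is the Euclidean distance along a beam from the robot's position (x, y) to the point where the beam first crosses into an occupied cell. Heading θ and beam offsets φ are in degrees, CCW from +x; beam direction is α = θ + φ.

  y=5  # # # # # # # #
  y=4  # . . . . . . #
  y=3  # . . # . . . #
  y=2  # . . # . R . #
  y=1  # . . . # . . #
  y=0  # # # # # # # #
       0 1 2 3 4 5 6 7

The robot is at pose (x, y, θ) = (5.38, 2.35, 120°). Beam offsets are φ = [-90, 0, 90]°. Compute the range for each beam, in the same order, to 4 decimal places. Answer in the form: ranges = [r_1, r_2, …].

beam 1: φ=-90°, α=30°
  dir = (cos 30°, sin 30°) = (0.8660, 0.5000); from cell (5,2)
  next x-line at t=0.7159, next y-line at t=1.3000; Δt_x=1.1547, Δt_y=2.0000
    x: enter (6,2) at t=0.7159
    y: enter (6,3) at t=1.3000
    x: enter (7,3) at t=1.8706 ← occupied
  → r_1 = 1.8706
beam 2: φ=0°, α=120°
  dir = (cos 120°, sin 120°) = (-0.5000, 0.8660); from cell (5,2)
  next x-line at t=0.7600, next y-line at t=0.7506; Δt_x=2.0000, Δt_y=1.1547
    y: enter (5,3) at t=0.7506
    x: enter (4,3) at t=0.7600
    y: enter (4,4) at t=1.9053
    x: enter (3,4) at t=2.7600
    y: enter (3,5) at t=3.0600 ← occupied
  → r_2 = 3.0600
beam 3: φ=90°, α=210°
  dir = (cos 210°, sin 210°) = (-0.8660, -0.5000); from cell (5,2)
  next x-line at t=0.4388, next y-line at t=0.7000; Δt_x=1.1547, Δt_y=2.0000
    x: enter (4,2) at t=0.4388
    y: enter (4,1) at t=0.7000 ← occupied
  → r_3 = 0.7000

ranges = [1.8706, 3.0600, 0.7000]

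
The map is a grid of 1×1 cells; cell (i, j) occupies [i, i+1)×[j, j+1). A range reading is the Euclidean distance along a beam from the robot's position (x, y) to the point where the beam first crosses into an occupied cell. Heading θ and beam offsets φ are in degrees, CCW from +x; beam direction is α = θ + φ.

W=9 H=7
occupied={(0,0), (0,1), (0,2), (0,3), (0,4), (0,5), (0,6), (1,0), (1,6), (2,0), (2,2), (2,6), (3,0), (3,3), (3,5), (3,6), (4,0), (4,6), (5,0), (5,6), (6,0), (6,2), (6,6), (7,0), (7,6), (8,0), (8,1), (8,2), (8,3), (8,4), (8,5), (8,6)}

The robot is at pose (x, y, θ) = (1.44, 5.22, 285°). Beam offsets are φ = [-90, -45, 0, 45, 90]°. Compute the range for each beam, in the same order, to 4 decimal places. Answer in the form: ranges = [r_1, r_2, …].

beam 1: φ=-90°, α=195°
  cosα=-0.9659 sinα=-0.2588 | (1,5) | tMaxX 0.4555 tMaxY 0.8500 | tΔX 1.0353 tΔY 3.8637
    t=0.4555 [x] (0,5) — stop
  → r_1 = 0.4555
beam 2: φ=-45°, α=240°
  cosα=-0.5000 sinα=-0.8660 | (1,5) | tMaxX 0.8800 tMaxY 0.2540 | tΔX 2.0000 tΔY 1.1547
    t=0.2540 [y] (1,4)
    t=0.8800 [x] (0,4) — stop
  → r_2 = 0.8800
beam 3: φ=0°, α=285°
  cosα=0.2588 sinα=-0.9659 | (1,5) | tMaxX 2.1637 tMaxY 0.2278 | tΔX 3.8637 tΔY 1.0353
    t=0.2278 [y] (1,4)
    t=1.2630 [y] (1,3)
    t=2.1637 [x] (2,3)
    t=2.2983 [y] (2,2) — stop
  → r_3 = 2.2983
beam 4: φ=45°, α=330°
  cosα=0.8660 sinα=-0.5000 | (1,5) | tMaxX 0.6466 tMaxY 0.4400 | tΔX 1.1547 tΔY 2.0000
    t=0.4400 [y] (1,4)
    t=0.6466 [x] (2,4)
    t=1.8013 [x] (3,4)
    t=2.4400 [y] (3,3) — stop
  → r_4 = 2.4400
beam 5: φ=90°, α=15°
  cosα=0.9659 sinα=0.2588 | (1,5) | tMaxX 0.5798 tMaxY 3.0137 | tΔX 1.0353 tΔY 3.8637
    t=0.5798 [x] (2,5)
    t=1.6150 [x] (3,5) — stop
  → r_5 = 1.6150

ranges = [0.4555, 0.8800, 2.2983, 2.4400, 1.6150]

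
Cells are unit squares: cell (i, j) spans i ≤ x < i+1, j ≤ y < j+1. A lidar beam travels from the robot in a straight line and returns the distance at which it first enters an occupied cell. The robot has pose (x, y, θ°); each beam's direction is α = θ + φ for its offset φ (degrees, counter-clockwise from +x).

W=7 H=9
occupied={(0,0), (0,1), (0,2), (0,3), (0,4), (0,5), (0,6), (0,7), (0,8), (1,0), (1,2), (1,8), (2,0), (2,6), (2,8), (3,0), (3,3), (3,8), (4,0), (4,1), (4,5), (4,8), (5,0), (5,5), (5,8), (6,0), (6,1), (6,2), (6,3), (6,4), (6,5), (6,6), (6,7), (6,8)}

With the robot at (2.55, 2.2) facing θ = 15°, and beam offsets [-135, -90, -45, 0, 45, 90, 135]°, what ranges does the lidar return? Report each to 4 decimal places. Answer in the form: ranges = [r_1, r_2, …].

beam 1: φ=-135°, α=240°
  dir = (cos 240°, sin 240°) = (-0.5000, -0.8660); from cell (2,2)
  next x-line at t=1.1000, next y-line at t=0.2309; Δt_x=2.0000, Δt_y=1.1547
    y: enter (2,1) at t=0.2309
    x: enter (1,1) at t=1.1000
    y: enter (1,0) at t=1.3856 ← occupied
  → r_1 = 1.3856
beam 2: φ=-90°, α=285°
  dir = (cos 285°, sin 285°) = (0.2588, -0.9659); from cell (2,2)
  next x-line at t=1.7387, next y-line at t=0.2071; Δt_x=3.8637, Δt_y=1.0353
    y: enter (2,1) at t=0.2071
    y: enter (2,0) at t=1.2423 ← occupied
  → r_2 = 1.2423
beam 3: φ=-45°, α=330°
  dir = (cos 330°, sin 330°) = (0.8660, -0.5000); from cell (2,2)
  next x-line at t=0.5196, next y-line at t=0.4000; Δt_x=1.1547, Δt_y=2.0000
    y: enter (2,1) at t=0.4000
    x: enter (3,1) at t=0.5196
    x: enter (4,1) at t=1.6743 ← occupied
  → r_3 = 1.6743
beam 4: φ=0°, α=15°
  dir = (cos 15°, sin 15°) = (0.9659, 0.2588); from cell (2,2)
  next x-line at t=0.4659, next y-line at t=3.0910; Δt_x=1.0353, Δt_y=3.8637
    x: enter (3,2) at t=0.4659
    x: enter (4,2) at t=1.5012
    x: enter (5,2) at t=2.5364
    y: enter (5,3) at t=3.0910
    x: enter (6,3) at t=3.5717 ← occupied
  → r_4 = 3.5717
beam 5: φ=45°, α=60°
  dir = (cos 60°, sin 60°) = (0.5000, 0.8660); from cell (2,2)
  next x-line at t=0.9000, next y-line at t=0.9238; Δt_x=2.0000, Δt_y=1.1547
    x: enter (3,2) at t=0.9000
    y: enter (3,3) at t=0.9238 ← occupied
  → r_5 = 0.9238
beam 6: φ=90°, α=105°
  dir = (cos 105°, sin 105°) = (-0.2588, 0.9659); from cell (2,2)
  next x-line at t=2.1250, next y-line at t=0.8282; Δt_x=3.8637, Δt_y=1.0353
    y: enter (2,3) at t=0.8282
    y: enter (2,4) at t=1.8635
    x: enter (1,4) at t=2.1250
    y: enter (1,5) at t=2.8988
    y: enter (1,6) at t=3.9340
    y: enter (1,7) at t=4.9693
    x: enter (0,7) at t=5.9887 ← occupied
  → r_6 = 5.9887
beam 7: φ=135°, α=150°
  dir = (cos 150°, sin 150°) = (-0.8660, 0.5000); from cell (2,2)
  next x-line at t=0.6351, next y-line at t=1.6000; Δt_x=1.1547, Δt_y=2.0000
    x: enter (1,2) at t=0.6351 ← occupied
  → r_7 = 0.6351

ranges = [1.3856, 1.2423, 1.6743, 3.5717, 0.9238, 5.9887, 0.6351]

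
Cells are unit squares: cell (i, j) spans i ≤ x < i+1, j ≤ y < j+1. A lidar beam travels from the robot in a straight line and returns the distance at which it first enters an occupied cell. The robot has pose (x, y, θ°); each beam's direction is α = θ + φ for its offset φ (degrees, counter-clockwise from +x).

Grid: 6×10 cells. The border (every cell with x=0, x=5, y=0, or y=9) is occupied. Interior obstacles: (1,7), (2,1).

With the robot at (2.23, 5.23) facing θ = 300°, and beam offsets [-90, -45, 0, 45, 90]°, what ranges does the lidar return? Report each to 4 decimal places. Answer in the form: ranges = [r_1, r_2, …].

beam 1: φ=-90°, α=210°
  cosα=-0.8660 sinα=-0.5000 | (2,5) | tMaxX 0.2656 tMaxY 0.4600 | tΔX 1.1547 tΔY 2.0000
    t=0.2656 [x] (1,5)
    t=0.4600 [y] (1,4)
    t=1.4203 [x] (0,4) — stop
  → r_1 = 1.4203
beam 2: φ=-45°, α=255°
  cosα=-0.2588 sinα=-0.9659 | (2,5) | tMaxX 0.8887 tMaxY 0.2381 | tΔX 3.8637 tΔY 1.0353
    t=0.2381 [y] (2,4)
    t=0.8887 [x] (1,4)
    t=1.2734 [y] (1,3)
    t=2.3087 [y] (1,2)
    t=3.3439 [y] (1,1)
    t=4.3792 [y] (1,0) — stop
  → r_2 = 4.3792
beam 3: φ=0°, α=300°
  cosα=0.5000 sinα=-0.8660 | (2,5) | tMaxX 1.5400 tMaxY 0.2656 | tΔX 2.0000 tΔY 1.1547
    t=0.2656 [y] (2,4)
    t=1.4203 [y] (2,3)
    t=1.5400 [x] (3,3)
    t=2.5750 [y] (3,2)
    t=3.5400 [x] (4,2)
    t=3.7297 [y] (4,1)
    t=4.8844 [y] (4,0) — stop
  → r_3 = 4.8844
beam 4: φ=45°, α=345°
  cosα=0.9659 sinα=-0.2588 | (2,5) | tMaxX 0.7972 tMaxY 0.8887 | tΔX 1.0353 tΔY 3.8637
    t=0.7972 [x] (3,5)
    t=0.8887 [y] (3,4)
    t=1.8324 [x] (4,4)
    t=2.8677 [x] (5,4) — stop
  → r_4 = 2.8677
beam 5: φ=90°, α=30°
  cosα=0.8660 sinα=0.5000 | (2,5) | tMaxX 0.8891 tMaxY 1.5400 | tΔX 1.1547 tΔY 2.0000
    t=0.8891 [x] (3,5)
    t=1.5400 [y] (3,6)
    t=2.0438 [x] (4,6)
    t=3.1985 [x] (5,6) — stop
  → r_5 = 3.1985

ranges = [1.4203, 4.3792, 4.8844, 2.8677, 3.1985]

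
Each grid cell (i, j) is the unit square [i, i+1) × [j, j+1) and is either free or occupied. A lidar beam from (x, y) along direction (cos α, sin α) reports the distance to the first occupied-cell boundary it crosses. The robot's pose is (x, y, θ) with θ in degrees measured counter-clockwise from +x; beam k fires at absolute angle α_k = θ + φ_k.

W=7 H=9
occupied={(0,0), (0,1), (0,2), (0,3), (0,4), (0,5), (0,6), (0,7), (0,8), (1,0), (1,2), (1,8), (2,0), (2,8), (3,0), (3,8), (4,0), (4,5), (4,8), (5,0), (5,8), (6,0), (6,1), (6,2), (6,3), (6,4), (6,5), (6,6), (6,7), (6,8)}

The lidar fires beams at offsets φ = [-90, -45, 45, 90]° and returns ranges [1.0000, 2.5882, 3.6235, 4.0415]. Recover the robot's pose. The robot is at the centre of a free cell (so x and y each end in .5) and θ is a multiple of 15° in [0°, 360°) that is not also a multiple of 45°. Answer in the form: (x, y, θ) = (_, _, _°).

The pose lattice has 33·16 = 528 candidates. Test each by forward raycasting.
  (1.5, 1.5, 150°): beam 1 = 0.5774 ≠ 1.0000 ✗
  (5.5, 2.5, 195°): beam 1 = 2.5882 ≠ 1.0000 ✗
  (5.5, 1.5, 30°): beam 1 = 0.5774 ≠ 1.0000 ✗
  (4.5, 2.5, 345°): beam 1 = 1.5529 ≠ 1.0000 ✗
  …
  (2.5, 3.5, 300°): r_1=1.0000, r_2=2.5882, r_3=3.6235, r_4=4.0415 — all match ✓
Unique over the lattice → pose = (2.5, 3.5, 300°).

(x, y, θ) = (2.5, 3.5, 300°)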